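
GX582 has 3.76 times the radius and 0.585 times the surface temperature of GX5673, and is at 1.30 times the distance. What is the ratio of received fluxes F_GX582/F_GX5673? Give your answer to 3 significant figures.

0.980

L_GX582/L_GX5673 = (R_GX582/R_GX5673)²(T_GX582/T_GX5673)⁴ = (3.76)² × (0.585)⁴ = 1.656.
F_GX582/F_GX5673 = (L_GX582/L_GX5673)/(d_GX582/d_GX5673)² = 1.656 / (1.30)² = 0.9797.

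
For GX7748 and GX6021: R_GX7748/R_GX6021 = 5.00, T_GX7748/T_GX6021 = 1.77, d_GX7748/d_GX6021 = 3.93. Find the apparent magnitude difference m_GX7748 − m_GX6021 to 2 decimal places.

L_GX7748/L_GX6021 = (5.00)²(1.77)⁴ = 245.4.
F_GX7748/F_GX6021 = (L_GX7748/L_GX6021)/(d_GX7748/d_GX6021)² = 245.4/15.44 = 15.89.
m_GX7748 − m_GX6021 = −2.5 log₁₀(15.89) = -3.00.

-3.00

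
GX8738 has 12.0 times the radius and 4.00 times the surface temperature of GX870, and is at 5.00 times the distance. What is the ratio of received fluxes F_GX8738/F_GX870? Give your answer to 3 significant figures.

L_GX8738/L_GX870 = (R_GX8738/R_GX870)²(T_GX8738/T_GX870)⁴ = (12.0)² × (4.00)⁴ = 3.686×10^4.
F_GX8738/F_GX870 = (L_GX8738/L_GX870)/(d_GX8738/d_GX870)² = 3.686×10^4 / (5.00)² = 1475.

1.47×10^3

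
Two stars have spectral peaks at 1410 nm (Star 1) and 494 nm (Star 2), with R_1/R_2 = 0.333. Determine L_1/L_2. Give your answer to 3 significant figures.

0.00167

Wien's law gives T ∝ 1/λ_max, so T_1/T_2 = λ_2/λ_1 = 494/1410 = 0.3504.
Then L ∝ R²T⁴ gives L_1/L_2 = (0.333)² × (0.3504)⁴ = 0.1109 × 0.01507 = 0.001671.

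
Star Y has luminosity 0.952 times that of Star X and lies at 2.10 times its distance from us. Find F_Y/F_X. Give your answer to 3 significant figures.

0.216

F = L/(4πd²), so F_Y/F_X = (L_Y/L_X) / (d_Y/d_X)²
= 0.952 / (2.10)² = 0.952 / 4.410 = 0.2159.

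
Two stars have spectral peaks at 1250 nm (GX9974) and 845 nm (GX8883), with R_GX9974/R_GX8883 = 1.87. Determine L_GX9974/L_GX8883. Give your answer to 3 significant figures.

Wien's law gives T ∝ 1/λ_max, so T_GX9974/T_GX8883 = λ_GX8883/λ_GX9974 = 845/1250 = 0.6760.
Then L ∝ R²T⁴ gives L_GX9974/L_GX8883 = (1.87)² × (0.6760)⁴ = 3.497 × 0.2088 = 0.7302.

0.730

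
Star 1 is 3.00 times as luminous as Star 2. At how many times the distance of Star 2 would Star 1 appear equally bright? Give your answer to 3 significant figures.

Equal flux requires L_1/d_1² = L_2/d_2², so d_1/d_2 = √(L_1/L_2)
= √(3.00) = 1.732.

1.73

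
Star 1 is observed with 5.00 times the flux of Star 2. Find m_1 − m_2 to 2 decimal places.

-1.75

m_1 − m_2 = −2.5 log₁₀(F_1/F_2) = −2.5 log₁₀(5.00) = −2.5 × (0.699) = -1.747.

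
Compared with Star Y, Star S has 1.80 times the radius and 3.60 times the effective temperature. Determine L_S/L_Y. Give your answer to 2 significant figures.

From the Stefan–Boltzmann law, L ∝ R²T⁴, so
L_S/L_Y = (R_S/R_Y)² (T_S/T_Y)⁴ = (1.80)² × (3.60)⁴ = 3.240 × 168.0 = 544.2.

5.4×10^2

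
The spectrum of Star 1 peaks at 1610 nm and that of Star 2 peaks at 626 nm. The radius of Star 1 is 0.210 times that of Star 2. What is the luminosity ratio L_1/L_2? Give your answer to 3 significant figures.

0.00101

Wien's law gives T ∝ 1/λ_max, so T_1/T_2 = λ_2/λ_1 = 626/1610 = 0.3888.
Then L ∝ R²T⁴ gives L_1/L_2 = (0.210)² × (0.3888)⁴ = 0.04410 × 0.02286 = 0.001008.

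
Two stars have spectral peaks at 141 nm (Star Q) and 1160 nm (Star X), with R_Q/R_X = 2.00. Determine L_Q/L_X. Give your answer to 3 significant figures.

Wien's law gives T ∝ 1/λ_max, so T_Q/T_X = λ_X/λ_Q = 1160/141 = 8.227.
Then L ∝ R²T⁴ gives L_Q/L_X = (2.00)² × (8.227)⁴ = 4.000 × 4581 = 1.832×10^4.

1.83×10^4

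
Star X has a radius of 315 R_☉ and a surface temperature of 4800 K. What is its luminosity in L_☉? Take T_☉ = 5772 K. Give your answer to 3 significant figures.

4.75×10^4 L_☉

L/L_☉ = (R/R_☉)² (T/T_☉)⁴ = (315)² × (4800/5772)⁴
       = 9.922×10^4 × (0.8316)⁴ = 9.922×10^4 × 0.4783 = 4.745×10^4.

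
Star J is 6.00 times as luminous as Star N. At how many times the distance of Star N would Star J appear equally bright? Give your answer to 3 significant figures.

2.45

Equal flux requires L_J/d_J² = L_N/d_N², so d_J/d_N = √(L_J/L_N)
= √(6.00) = 2.449.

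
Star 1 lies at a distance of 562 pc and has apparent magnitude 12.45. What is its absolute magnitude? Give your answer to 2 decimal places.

M = m − 5 log₁₀(d/10 pc) = 12.45 − 5 log₁₀(562/10)
  = 12.45 − 5 × 1.750 = 12.45 − 8.75 = 3.70.

3.70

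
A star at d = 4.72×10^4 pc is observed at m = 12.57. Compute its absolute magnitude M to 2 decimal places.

-5.80

M = m − 5 log₁₀(d/10 pc) = 12.57 − 5 log₁₀(4.72×10^4/10)
  = 12.57 − 5 × 3.674 = 12.57 − 18.37 = -5.80.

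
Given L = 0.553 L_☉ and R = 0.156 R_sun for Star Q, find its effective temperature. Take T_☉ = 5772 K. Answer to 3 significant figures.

T/T_☉ = (L/L_☉)^(1/4) / (R/R_☉)^(1/2)
T = 5772 × (0.553)^(1/4) / √(0.156) = 5772 × 0.8623 / 0.3950 = 1.260×10^4 K.

1.26×10^4 K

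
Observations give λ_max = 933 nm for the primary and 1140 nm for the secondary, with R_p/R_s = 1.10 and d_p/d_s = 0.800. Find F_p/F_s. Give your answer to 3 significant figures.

4.21

Wien's law: T_p/T_s = λ_s/λ_p = 1140/933 = 1.222.
L_p/L_s = (R_p/R_s)²(T_p/T_s)⁴ = (1.10)²(1.222)⁴ = 2.697.
F_p/F_s = (L_p/L_s)/(d_p/d_s)² = 2.697/(0.800)² = 4.214.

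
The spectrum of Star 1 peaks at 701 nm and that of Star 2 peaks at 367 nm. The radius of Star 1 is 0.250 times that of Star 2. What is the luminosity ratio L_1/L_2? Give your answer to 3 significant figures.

0.00470

Wien's law gives T ∝ 1/λ_max, so T_1/T_2 = λ_2/λ_1 = 367/701 = 0.5235.
Then L ∝ R²T⁴ gives L_1/L_2 = (0.250)² × (0.5235)⁴ = 0.06250 × 0.07513 = 0.004695.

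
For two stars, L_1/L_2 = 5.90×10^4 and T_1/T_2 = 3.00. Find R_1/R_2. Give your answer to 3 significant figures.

27.0

L ∝ R²T⁴ gives R ∝ √L / T², so
R_1/R_2 = √(5.90×10^4) / (3.00)² = 242.9 / 9.000 = 26.99.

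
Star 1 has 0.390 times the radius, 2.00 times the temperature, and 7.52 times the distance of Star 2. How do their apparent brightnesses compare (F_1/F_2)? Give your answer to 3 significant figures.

L_1/L_2 = (R_1/R_2)²(T_1/T_2)⁴ = (0.390)² × (2.00)⁴ = 2.434.
F_1/F_2 = (L_1/L_2)/(d_1/d_2)² = 2.434 / (7.52)² = 0.04303.

0.0430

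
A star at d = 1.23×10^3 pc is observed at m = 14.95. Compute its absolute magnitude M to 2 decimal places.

M = m − 5 log₁₀(d/10 pc) = 14.95 − 5 log₁₀(1.23×10^3/10)
  = 14.95 − 5 × 2.090 = 14.95 − 10.45 = 4.50.

4.50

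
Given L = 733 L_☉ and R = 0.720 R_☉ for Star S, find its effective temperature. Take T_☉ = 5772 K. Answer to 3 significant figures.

3.54×10^4 K

T/T_☉ = (L/L_☉)^(1/4) / (R/R_☉)^(1/2)
T = 5772 × (733)^(1/4) / √(0.720) = 5772 × 5.203 / 0.8485 = 3.539×10^4 K.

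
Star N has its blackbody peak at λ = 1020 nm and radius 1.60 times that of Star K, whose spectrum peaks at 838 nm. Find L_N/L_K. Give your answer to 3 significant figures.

1.17

Wien's law gives T ∝ 1/λ_max, so T_N/T_K = λ_K/λ_N = 838/1020 = 0.8216.
Then L ∝ R²T⁴ gives L_N/L_K = (1.60)² × (0.8216)⁴ = 2.560 × 0.4556 = 1.166.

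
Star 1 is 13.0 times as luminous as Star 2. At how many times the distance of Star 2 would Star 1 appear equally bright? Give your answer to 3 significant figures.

3.61

Equal flux requires L_1/d_1² = L_2/d_2², so d_1/d_2 = √(L_1/L_2)
= √(13.0) = 3.606.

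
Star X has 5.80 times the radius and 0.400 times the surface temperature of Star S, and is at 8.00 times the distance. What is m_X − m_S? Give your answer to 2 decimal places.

4.68

L_X/L_S = (5.80)²(0.400)⁴ = 0.8612.
F_X/F_S = (L_X/L_S)/(d_X/d_S)² = 0.8612/64.00 = 0.01346.
m_X − m_S = −2.5 log₁₀(0.01346) = 4.68.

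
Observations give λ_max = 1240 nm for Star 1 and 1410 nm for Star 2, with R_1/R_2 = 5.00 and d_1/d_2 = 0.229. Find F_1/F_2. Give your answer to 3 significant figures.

Wien's law: T_1/T_2 = λ_2/λ_1 = 1410/1240 = 1.137.
L_1/L_2 = (R_1/R_2)²(T_1/T_2)⁴ = (5.00)²(1.137)⁴ = 41.80.
F_1/F_2 = (L_1/L_2)/(d_1/d_2)² = 41.80/(0.229)² = 797.0.

797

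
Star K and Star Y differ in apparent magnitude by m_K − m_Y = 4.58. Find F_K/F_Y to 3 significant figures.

0.0147

F_K/F_Y = 10^(−(m_K − m_Y)/2.5) = 10^(-4.58/2.5) = 10^-1.832 = 0.01472.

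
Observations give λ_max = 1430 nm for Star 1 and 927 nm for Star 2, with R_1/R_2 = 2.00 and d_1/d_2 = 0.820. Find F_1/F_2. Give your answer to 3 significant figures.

Wien's law: T_1/T_2 = λ_2/λ_1 = 927/1430 = 0.6483.
L_1/L_2 = (R_1/R_2)²(T_1/T_2)⁴ = (2.00)²(0.6483)⁴ = 0.7064.
F_1/F_2 = (L_1/L_2)/(d_1/d_2)² = 0.7064/(0.820)² = 1.051.

1.05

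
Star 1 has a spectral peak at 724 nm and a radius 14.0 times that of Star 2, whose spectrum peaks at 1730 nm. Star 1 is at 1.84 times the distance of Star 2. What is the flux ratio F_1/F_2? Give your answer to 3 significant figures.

1.89×10^3

Wien's law: T_1/T_2 = λ_2/λ_1 = 1730/724 = 2.390.
L_1/L_2 = (R_1/R_2)²(T_1/T_2)⁴ = (14.0)²(2.390)⁴ = 6390.
F_1/F_2 = (L_1/L_2)/(d_1/d_2)² = 6390/(1.84)² = 1887.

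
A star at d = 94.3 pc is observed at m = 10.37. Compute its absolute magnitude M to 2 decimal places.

5.50

M = m − 5 log₁₀(d/10 pc) = 10.37 − 5 log₁₀(94.3/10)
  = 10.37 − 5 × 0.975 = 10.37 − 4.87 = 5.50.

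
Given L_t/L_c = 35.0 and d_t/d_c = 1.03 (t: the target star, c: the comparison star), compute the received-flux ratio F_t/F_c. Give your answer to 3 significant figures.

F = L/(4πd²), so F_t/F_c = (L_t/L_c) / (d_t/d_c)²
= 35.0 / (1.03)² = 35.0 / 1.061 = 32.99.

33.0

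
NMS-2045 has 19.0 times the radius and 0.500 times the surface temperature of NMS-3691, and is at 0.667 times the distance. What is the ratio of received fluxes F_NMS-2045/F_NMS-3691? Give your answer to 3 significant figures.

50.7

L_NMS-2045/L_NMS-3691 = (R_NMS-2045/R_NMS-3691)²(T_NMS-2045/T_NMS-3691)⁴ = (19.0)² × (0.500)⁴ = 22.56.
F_NMS-2045/F_NMS-3691 = (L_NMS-2045/L_NMS-3691)/(d_NMS-2045/d_NMS-3691)² = 22.56 / (0.667)² = 50.71.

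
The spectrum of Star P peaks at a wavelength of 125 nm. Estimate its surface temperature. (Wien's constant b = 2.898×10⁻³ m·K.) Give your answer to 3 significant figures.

T = b/λ_max = 2.898×10⁻³ / (125×10⁻⁹) = 2.318×10^4 K.

2.32×10^4 K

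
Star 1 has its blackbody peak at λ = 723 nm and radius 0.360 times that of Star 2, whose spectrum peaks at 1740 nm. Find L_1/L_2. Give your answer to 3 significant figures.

4.35

Wien's law gives T ∝ 1/λ_max, so T_1/T_2 = λ_2/λ_1 = 1740/723 = 2.407.
Then L ∝ R²T⁴ gives L_1/L_2 = (0.360)² × (2.407)⁴ = 0.1296 × 33.55 = 4.348.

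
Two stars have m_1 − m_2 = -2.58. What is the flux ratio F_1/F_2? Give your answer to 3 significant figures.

F_1/F_2 = 10^(−(m_1 − m_2)/2.5) = 10^(2.58/2.5) = 10^1.032 = 10.76.

10.8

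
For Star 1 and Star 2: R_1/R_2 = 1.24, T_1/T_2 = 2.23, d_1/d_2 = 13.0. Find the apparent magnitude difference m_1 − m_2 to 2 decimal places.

L_1/L_2 = (1.24)²(2.23)⁴ = 38.02.
F_1/F_2 = (L_1/L_2)/(d_1/d_2)² = 38.02/169.0 = 0.2250.
m_1 − m_2 = −2.5 log₁₀(0.2250) = 1.62.

1.62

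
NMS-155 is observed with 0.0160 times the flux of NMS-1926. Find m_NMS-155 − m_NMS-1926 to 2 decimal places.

4.49

m_NMS-155 − m_NMS-1926 = −2.5 log₁₀(F_NMS-155/F_NMS-1926) = −2.5 log₁₀(0.0160) = −2.5 × (-1.796) = 4.490.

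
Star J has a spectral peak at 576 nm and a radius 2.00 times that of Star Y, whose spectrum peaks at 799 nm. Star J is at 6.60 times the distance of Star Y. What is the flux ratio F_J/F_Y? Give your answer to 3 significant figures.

Wien's law: T_J/T_Y = λ_Y/λ_J = 799/576 = 1.387.
L_J/L_Y = (R_J/R_Y)²(T_J/T_Y)⁴ = (2.00)²(1.387)⁴ = 14.81.
F_J/F_Y = (L_J/L_Y)/(d_J/d_Y)² = 14.81/(6.60)² = 0.3400.

0.340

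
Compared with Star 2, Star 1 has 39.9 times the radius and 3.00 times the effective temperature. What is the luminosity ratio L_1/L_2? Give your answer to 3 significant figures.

1.29×10^5

From the Stefan–Boltzmann law, L ∝ R²T⁴, so
L_1/L_2 = (R_1/R_2)² (T_1/T_2)⁴ = (39.9)² × (3.00)⁴ = 1592 × 81.00 = 1.290×10^5.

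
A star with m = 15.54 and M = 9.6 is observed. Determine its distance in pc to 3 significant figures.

154 pc

m − M = 5 log₁₀(d/10 pc)
15.54 − (9.6) = 5.94 = 5 log₁₀(d/10)
d = 10 × 10^(5.94/5) = 10 × 10^1.188 = 154.2 pc.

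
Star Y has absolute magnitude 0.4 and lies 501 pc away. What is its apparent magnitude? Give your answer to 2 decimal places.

8.90

m = M + 5 log₁₀(d/10 pc) = 0.4 + 5 log₁₀(501/10)
  = 0.4 + 5 × 1.700 = 0.4 + 8.50 = 8.90.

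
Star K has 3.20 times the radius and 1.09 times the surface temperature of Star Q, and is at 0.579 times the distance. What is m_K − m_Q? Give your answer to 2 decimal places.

-4.09

L_K/L_Q = (3.20)²(1.09)⁴ = 14.45.
F_K/F_Q = (L_K/L_Q)/(d_K/d_Q)² = 14.45/0.3352 = 43.12.
m_K − m_Q = −2.5 log₁₀(43.12) = -4.09.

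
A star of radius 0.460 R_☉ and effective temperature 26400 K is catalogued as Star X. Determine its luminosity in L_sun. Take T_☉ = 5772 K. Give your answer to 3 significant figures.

L/L_☉ = (R/R_☉)² (T/T_☉)⁴ = (0.460)² × (26400/5772)⁴
       = 0.2116 × (4.574)⁴ = 0.2116 × 437.6 = 92.60.

92.6 L_sun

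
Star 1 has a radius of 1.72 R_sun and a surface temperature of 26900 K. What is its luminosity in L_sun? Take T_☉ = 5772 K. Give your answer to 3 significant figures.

L/L_☉ = (R/R_☉)² (T/T_☉)⁴ = (1.72)² × (26900/5772)⁴
       = 2.958 × (4.660)⁴ = 2.958 × 471.7 = 1396.

1.40×10^3 L_sun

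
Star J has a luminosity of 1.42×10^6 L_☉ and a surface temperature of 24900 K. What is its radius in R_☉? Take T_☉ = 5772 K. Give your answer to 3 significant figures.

R/R_☉ = √(L/L_☉) / (T/T_☉)² = √(1.42×10^6) / (4.314)²
       = 1192 / 18.61 = 64.03.

64.0 R_☉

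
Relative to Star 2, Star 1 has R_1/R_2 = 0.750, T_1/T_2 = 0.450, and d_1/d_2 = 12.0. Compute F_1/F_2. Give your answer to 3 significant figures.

1.60×10^-4

L_1/L_2 = (R_1/R_2)²(T_1/T_2)⁴ = (0.750)² × (0.450)⁴ = 0.02307.
F_1/F_2 = (L_1/L_2)/(d_1/d_2)² = 0.02307 / (12.0)² = 1.602×10^-4.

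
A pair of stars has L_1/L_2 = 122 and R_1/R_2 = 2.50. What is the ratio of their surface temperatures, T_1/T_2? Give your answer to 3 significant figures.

L ∝ R²T⁴ gives T ∝ (L/R²)^(1/4), so
T_1/T_2 = (122 / 2.50²)^(1/4) = (19.52)^(1/4) = 2.102.

2.10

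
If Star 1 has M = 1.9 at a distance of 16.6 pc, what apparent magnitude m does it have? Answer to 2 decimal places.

3.00

m = M + 5 log₁₀(d/10 pc) = 1.9 + 5 log₁₀(16.6/10)
  = 1.9 + 5 × 0.220 = 1.9 + 1.10 = 3.00.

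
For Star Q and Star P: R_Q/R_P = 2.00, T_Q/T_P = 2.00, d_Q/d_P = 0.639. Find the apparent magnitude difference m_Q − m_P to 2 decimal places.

L_Q/L_P = (2.00)²(2.00)⁴ = 64.00.
F_Q/F_P = (L_Q/L_P)/(d_Q/d_P)² = 64.00/0.4083 = 156.7.
m_Q − m_P = −2.5 log₁₀(156.7) = -5.49.

-5.49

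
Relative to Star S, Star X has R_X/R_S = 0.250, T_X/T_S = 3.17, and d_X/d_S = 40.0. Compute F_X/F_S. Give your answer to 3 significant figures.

L_X/L_S = (R_X/R_S)²(T_X/T_S)⁴ = (0.250)² × (3.17)⁴ = 6.311.
F_X/F_S = (L_X/L_S)/(d_X/d_S)² = 6.311 / (40.0)² = 0.003945.

0.00394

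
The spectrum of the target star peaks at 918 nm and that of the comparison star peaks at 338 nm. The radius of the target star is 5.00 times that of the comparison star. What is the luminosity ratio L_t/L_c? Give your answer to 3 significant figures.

Wien's law gives T ∝ 1/λ_max, so T_t/T_c = λ_c/λ_t = 338/918 = 0.3682.
Then L ∝ R²T⁴ gives L_t/L_c = (5.00)² × (0.3682)⁴ = 25.00 × 0.01838 = 0.4594.

0.459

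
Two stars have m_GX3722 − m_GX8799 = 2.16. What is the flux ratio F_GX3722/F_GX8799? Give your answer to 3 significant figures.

0.137

F_GX3722/F_GX8799 = 10^(−(m_GX3722 − m_GX8799)/2.5) = 10^(-2.16/2.5) = 10^-0.864 = 0.1368.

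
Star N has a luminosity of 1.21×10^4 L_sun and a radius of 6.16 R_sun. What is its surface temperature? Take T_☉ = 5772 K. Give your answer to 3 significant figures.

2.44×10^4 K

T/T_☉ = (L/L_☉)^(1/4) / (R/R_☉)^(1/2)
T = 5772 × (1.21×10^4)^(1/4) / √(6.16) = 5772 × 10.49 / 2.482 = 2.439×10^4 K.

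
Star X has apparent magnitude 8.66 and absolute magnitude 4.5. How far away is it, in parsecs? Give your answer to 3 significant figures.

m − M = 5 log₁₀(d/10 pc)
8.66 − (4.5) = 4.16 = 5 log₁₀(d/10)
d = 10 × 10^(4.16/5) = 10 × 10^0.832 = 67.92 pc.

67.9 pc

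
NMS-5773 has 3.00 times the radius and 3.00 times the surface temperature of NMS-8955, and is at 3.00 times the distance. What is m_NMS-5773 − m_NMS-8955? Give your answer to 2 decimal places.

L_NMS-5773/L_NMS-8955 = (3.00)²(3.00)⁴ = 729.0.
F_NMS-5773/F_NMS-8955 = (L_NMS-5773/L_NMS-8955)/(d_NMS-5773/d_NMS-8955)² = 729.0/9.000 = 81.00.
m_NMS-5773 − m_NMS-8955 = −2.5 log₁₀(81.00) = -4.77.

-4.77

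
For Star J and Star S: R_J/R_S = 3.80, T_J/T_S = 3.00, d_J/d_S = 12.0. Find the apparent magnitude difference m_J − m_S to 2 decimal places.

-2.27

L_J/L_S = (3.80)²(3.00)⁴ = 1170.
F_J/F_S = (L_J/L_S)/(d_J/d_S)² = 1170/144.0 = 8.122.
m_J − m_S = −2.5 log₁₀(8.122) = -2.27.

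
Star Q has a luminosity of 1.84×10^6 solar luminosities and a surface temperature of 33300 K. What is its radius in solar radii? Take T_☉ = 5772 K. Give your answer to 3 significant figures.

R/R_☉ = √(L/L_☉) / (T/T_☉)² = √(1.84×10^6) / (5.769)²
       = 1356 / 33.28 = 40.75.

40.8 solar radii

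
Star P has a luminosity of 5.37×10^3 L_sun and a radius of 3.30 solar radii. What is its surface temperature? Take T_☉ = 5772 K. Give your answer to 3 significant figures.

2.72×10^4 K

T/T_☉ = (L/L_☉)^(1/4) / (R/R_☉)^(1/2)
T = 5772 × (5.37×10^3)^(1/4) / √(3.30) = 5772 × 8.560 / 1.817 = 2.720×10^4 K.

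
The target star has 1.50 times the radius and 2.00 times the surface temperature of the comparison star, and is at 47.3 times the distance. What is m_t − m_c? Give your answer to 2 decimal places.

L_t/L_c = (1.50)²(2.00)⁴ = 36.00.
F_t/F_c = (L_t/L_c)/(d_t/d_c)² = 36.00/2237 = 0.01609.
m_t − m_c = −2.5 log₁₀(0.01609) = 4.48.

4.48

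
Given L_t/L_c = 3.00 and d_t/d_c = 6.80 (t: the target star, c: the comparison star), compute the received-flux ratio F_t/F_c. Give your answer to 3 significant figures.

0.0649

F = L/(4πd²), so F_t/F_c = (L_t/L_c) / (d_t/d_c)²
= 3.00 / (6.80)² = 3.00 / 46.24 = 0.06488.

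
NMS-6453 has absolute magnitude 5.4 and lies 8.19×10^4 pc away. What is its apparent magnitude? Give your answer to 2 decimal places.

24.97

m = M + 5 log₁₀(d/10 pc) = 5.4 + 5 log₁₀(8.19×10^4/10)
  = 5.4 + 5 × 3.913 = 5.4 + 19.57 = 24.97.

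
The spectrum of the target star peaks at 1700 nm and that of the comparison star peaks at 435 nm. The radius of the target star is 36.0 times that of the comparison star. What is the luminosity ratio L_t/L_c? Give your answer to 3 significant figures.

Wien's law gives T ∝ 1/λ_max, so T_t/T_c = λ_c/λ_t = 435/1700 = 0.2559.
Then L ∝ R²T⁴ gives L_t/L_c = (36.0)² × (0.2559)⁴ = 1296 × 0.004287 = 5.556.

5.56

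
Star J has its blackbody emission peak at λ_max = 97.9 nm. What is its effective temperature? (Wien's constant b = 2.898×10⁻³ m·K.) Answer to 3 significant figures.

2.96×10^4 K

T = b/λ_max = 2.898×10⁻³ / (97.9×10⁻⁹) = 2.960×10^4 K.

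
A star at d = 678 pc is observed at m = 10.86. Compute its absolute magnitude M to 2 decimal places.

M = m − 5 log₁₀(d/10 pc) = 10.86 − 5 log₁₀(678/10)
  = 10.86 − 5 × 1.831 = 10.86 − 9.16 = 1.70.

1.70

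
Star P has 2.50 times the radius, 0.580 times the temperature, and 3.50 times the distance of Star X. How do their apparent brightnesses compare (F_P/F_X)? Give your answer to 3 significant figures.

0.0577

L_P/L_X = (R_P/R_X)²(T_P/T_X)⁴ = (2.50)² × (0.580)⁴ = 0.7073.
F_P/F_X = (L_P/L_X)/(d_P/d_X)² = 0.7073 / (3.50)² = 0.05774.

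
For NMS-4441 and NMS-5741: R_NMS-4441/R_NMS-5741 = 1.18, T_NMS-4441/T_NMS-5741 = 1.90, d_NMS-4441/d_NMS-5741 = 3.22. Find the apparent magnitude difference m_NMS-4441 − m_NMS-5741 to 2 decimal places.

-0.61

L_NMS-4441/L_NMS-5741 = (1.18)²(1.90)⁴ = 18.15.
F_NMS-4441/F_NMS-5741 = (L_NMS-4441/L_NMS-5741)/(d_NMS-4441/d_NMS-5741)² = 18.15/10.37 = 1.750.
m_NMS-4441 − m_NMS-5741 = −2.5 log₁₀(1.750) = -0.61.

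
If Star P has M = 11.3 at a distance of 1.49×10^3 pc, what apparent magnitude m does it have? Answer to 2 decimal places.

m = M + 5 log₁₀(d/10 pc) = 11.3 + 5 log₁₀(1.49×10^3/10)
  = 11.3 + 5 × 2.173 = 11.3 + 10.87 = 22.17.

22.17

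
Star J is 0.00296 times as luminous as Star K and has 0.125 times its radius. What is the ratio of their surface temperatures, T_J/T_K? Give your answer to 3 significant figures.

0.660

L ∝ R²T⁴ gives T ∝ (L/R²)^(1/4), so
T_J/T_K = (0.00296 / 0.125²)^(1/4) = (0.1894)^(1/4) = 0.6597.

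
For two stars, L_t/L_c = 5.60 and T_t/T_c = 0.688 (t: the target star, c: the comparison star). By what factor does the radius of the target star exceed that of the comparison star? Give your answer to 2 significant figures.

5.0

L ∝ R²T⁴ gives R ∝ √L / T², so
R_t/R_c = √(5.60) / (0.688)² = 2.366 / 0.4733 = 4.999.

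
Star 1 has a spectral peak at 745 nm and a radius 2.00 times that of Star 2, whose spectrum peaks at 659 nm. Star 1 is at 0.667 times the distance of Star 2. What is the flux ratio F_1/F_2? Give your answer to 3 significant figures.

5.50

Wien's law: T_1/T_2 = λ_2/λ_1 = 659/745 = 0.8846.
L_1/L_2 = (R_1/R_2)²(T_1/T_2)⁴ = (2.00)²(0.8846)⁴ = 2.449.
F_1/F_2 = (L_1/L_2)/(d_1/d_2)² = 2.449/(0.667)² = 5.505.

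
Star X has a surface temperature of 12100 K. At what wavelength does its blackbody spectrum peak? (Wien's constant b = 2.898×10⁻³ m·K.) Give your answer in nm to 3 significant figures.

240 nm

λ_max = b/T = 2.898×10⁻³ / 12100 = 2.40×10^-7 m = 239.5 nm.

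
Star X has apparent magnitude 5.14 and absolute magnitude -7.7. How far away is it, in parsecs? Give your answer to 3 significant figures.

3.70×10^3 pc

m − M = 5 log₁₀(d/10 pc)
5.14 − (-7.7) = 12.84 = 5 log₁₀(d/10)
d = 10 × 10^(12.84/5) = 10 × 10^2.568 = 3698 pc.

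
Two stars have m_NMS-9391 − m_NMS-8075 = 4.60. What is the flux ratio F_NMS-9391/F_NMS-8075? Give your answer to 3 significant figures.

0.0145

F_NMS-9391/F_NMS-8075 = 10^(−(m_NMS-9391 − m_NMS-8075)/2.5) = 10^(-4.60/2.5) = 10^-1.840 = 0.01445.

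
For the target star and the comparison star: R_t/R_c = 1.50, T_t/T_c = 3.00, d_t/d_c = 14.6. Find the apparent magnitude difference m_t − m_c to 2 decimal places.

L_t/L_c = (1.50)²(3.00)⁴ = 182.2.
F_t/F_c = (L_t/L_c)/(d_t/d_c)² = 182.2/213.2 = 0.8550.
m_t − m_c = −2.5 log₁₀(0.8550) = 0.17.

0.17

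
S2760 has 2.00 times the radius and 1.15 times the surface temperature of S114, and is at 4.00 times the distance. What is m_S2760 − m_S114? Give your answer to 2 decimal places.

0.90

L_S2760/L_S114 = (2.00)²(1.15)⁴ = 6.996.
F_S2760/F_S114 = (L_S2760/L_S114)/(d_S2760/d_S114)² = 6.996/16.00 = 0.4373.
m_S2760 − m_S114 = −2.5 log₁₀(0.4373) = 0.90.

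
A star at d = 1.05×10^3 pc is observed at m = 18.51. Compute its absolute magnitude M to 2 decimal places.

M = m − 5 log₁₀(d/10 pc) = 18.51 − 5 log₁₀(1.05×10^3/10)
  = 18.51 − 5 × 2.021 = 18.51 − 10.11 = 8.40.

8.40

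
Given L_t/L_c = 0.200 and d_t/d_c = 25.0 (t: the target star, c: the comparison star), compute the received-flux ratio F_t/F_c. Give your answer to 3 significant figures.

F = L/(4πd²), so F_t/F_c = (L_t/L_c) / (d_t/d_c)²
= 0.200 / (25.0)² = 0.200 / 625.0 = 3.200×10^-4.

3.20×10^-4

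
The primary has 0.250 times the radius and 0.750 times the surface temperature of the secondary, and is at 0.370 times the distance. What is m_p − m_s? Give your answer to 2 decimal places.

L_p/L_s = (0.250)²(0.750)⁴ = 0.01978.
F_p/F_s = (L_p/L_s)/(d_p/d_s)² = 0.01978/0.1369 = 0.1445.
m_p − m_s = −2.5 log₁₀(0.1445) = 2.10.

2.10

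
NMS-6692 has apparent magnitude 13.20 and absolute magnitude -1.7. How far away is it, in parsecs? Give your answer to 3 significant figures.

m − M = 5 log₁₀(d/10 pc)
13.20 − (-1.7) = 14.90 = 5 log₁₀(d/10)
d = 10 × 10^(14.90/5) = 10 × 10^2.980 = 9550 pc.

9.55×10^3 pc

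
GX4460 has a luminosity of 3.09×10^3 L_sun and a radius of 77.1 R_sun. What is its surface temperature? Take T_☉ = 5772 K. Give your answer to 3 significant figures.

T/T_☉ = (L/L_☉)^(1/4) / (R/R_☉)^(1/2)
T = 5772 × (3.09×10^3)^(1/4) / √(77.1) = 5772 × 7.456 / 8.781 = 4901 K.

4.90×10^3 K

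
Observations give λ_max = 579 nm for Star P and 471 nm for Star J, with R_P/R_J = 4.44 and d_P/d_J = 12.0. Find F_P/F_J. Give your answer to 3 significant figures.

0.0599

Wien's law: T_P/T_J = λ_J/λ_P = 471/579 = 0.8135.
L_P/L_J = (R_P/R_J)²(T_P/T_J)⁴ = (4.44)²(0.8135)⁴ = 8.632.
F_P/F_J = (L_P/L_J)/(d_P/d_J)² = 8.632/(12.0)² = 0.05995.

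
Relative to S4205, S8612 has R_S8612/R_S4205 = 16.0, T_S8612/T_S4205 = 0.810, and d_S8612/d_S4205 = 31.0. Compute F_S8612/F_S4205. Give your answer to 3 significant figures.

0.115

L_S8612/L_S4205 = (R_S8612/R_S4205)²(T_S8612/T_S4205)⁴ = (16.0)² × (0.810)⁴ = 110.2.
F_S8612/F_S4205 = (L_S8612/L_S4205)/(d_S8612/d_S4205)² = 110.2 / (31.0)² = 0.1147.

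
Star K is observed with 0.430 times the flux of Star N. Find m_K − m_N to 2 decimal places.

m_K − m_N = −2.5 log₁₀(F_K/F_N) = −2.5 log₁₀(0.430) = −2.5 × (-0.367) = 0.916.

0.92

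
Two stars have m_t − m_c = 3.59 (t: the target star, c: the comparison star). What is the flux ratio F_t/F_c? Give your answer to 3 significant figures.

F_t/F_c = 10^(−(m_t − m_c)/2.5) = 10^(-3.59/2.5) = 10^-1.436 = 0.03664.

0.0366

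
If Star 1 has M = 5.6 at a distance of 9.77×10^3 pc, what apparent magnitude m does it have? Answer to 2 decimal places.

m = M + 5 log₁₀(d/10 pc) = 5.6 + 5 log₁₀(9.77×10^3/10)
  = 5.6 + 5 × 2.990 = 5.6 + 14.95 = 20.55.

20.55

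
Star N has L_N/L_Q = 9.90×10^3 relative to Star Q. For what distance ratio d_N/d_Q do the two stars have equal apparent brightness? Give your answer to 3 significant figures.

Equal flux requires L_N/d_N² = L_Q/d_Q², so d_N/d_Q = √(L_N/L_Q)
= √(9.90×10^3) = 99.50.

99.5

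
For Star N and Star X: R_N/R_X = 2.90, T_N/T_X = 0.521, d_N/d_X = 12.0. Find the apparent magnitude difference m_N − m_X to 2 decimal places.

L_N/L_X = (2.90)²(0.521)⁴ = 0.6197.
F_N/F_X = (L_N/L_X)/(d_N/d_X)² = 0.6197/144.0 = 0.004303.
m_N − m_X = −2.5 log₁₀(0.004303) = 5.92.

5.92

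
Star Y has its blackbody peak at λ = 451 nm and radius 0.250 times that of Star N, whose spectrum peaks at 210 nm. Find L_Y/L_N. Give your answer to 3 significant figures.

Wien's law gives T ∝ 1/λ_max, so T_Y/T_N = λ_N/λ_Y = 210/451 = 0.4656.
Then L ∝ R²T⁴ gives L_Y/L_N = (0.250)² × (0.4656)⁴ = 0.06250 × 0.04701 = 0.002938.

0.00294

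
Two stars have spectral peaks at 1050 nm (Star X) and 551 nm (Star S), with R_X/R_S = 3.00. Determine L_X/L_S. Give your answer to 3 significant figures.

0.682

Wien's law gives T ∝ 1/λ_max, so T_X/T_S = λ_S/λ_X = 551/1050 = 0.5248.
Then L ∝ R²T⁴ gives L_X/L_S = (3.00)² × (0.5248)⁴ = 9.000 × 0.07583 = 0.6825.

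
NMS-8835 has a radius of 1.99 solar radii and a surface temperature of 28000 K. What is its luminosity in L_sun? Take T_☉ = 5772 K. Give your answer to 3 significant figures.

2.19×10^3 L_sun

L/L_☉ = (R/R_☉)² (T/T_☉)⁴ = (1.99)² × (28000/5772)⁴
       = 3.960 × (4.851)⁴ = 3.960 × 553.8 = 2193.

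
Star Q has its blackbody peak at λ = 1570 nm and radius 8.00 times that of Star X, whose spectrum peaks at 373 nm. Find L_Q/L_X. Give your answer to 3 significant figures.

Wien's law gives T ∝ 1/λ_max, so T_Q/T_X = λ_X/λ_Q = 373/1570 = 0.2376.
Then L ∝ R²T⁴ gives L_Q/L_X = (8.00)² × (0.2376)⁴ = 64.00 × 0.003186 = 0.2039.

0.204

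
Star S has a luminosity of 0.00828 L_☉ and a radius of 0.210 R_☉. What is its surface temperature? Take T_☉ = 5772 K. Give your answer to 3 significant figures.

T/T_☉ = (L/L_☉)^(1/4) / (R/R_☉)^(1/2)
T = 5772 × (0.00828)^(1/4) / √(0.210) = 5772 × 0.3017 / 0.4583 = 3799 K.

3.80×10^3 K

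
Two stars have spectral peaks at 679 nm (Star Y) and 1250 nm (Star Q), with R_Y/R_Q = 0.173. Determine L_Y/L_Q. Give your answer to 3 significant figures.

Wien's law gives T ∝ 1/λ_max, so T_Y/T_Q = λ_Q/λ_Y = 1250/679 = 1.841.
Then L ∝ R²T⁴ gives L_Y/L_Q = (0.173)² × (1.841)⁴ = 0.02993 × 11.49 = 0.3438.

0.344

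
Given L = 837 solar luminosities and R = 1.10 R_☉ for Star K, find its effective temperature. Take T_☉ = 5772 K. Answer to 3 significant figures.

T/T_☉ = (L/L_☉)^(1/4) / (R/R_☉)^(1/2)
T = 5772 × (837)^(1/4) / √(1.10) = 5772 × 5.379 / 1.049 = 2.960×10^4 K.

2.96×10^4 K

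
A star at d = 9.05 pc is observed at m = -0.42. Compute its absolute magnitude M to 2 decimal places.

M = m − 5 log₁₀(d/10 pc) = -0.42 − 5 log₁₀(9.05/10)
  = -0.42 − 5 × -0.043 = -0.42 − -0.22 = -0.20.

-0.20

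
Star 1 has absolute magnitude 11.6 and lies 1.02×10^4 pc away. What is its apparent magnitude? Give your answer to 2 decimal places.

26.64

m = M + 5 log₁₀(d/10 pc) = 11.6 + 5 log₁₀(1.02×10^4/10)
  = 11.6 + 5 × 3.009 = 11.6 + 15.04 = 26.64.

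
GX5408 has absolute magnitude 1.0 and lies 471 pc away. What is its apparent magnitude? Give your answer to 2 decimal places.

9.37

m = M + 5 log₁₀(d/10 pc) = 1.0 + 5 log₁₀(471/10)
  = 1.0 + 5 × 1.673 = 1.0 + 8.37 = 9.37.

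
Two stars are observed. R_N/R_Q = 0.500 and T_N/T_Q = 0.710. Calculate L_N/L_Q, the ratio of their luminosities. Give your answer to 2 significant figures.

From the Stefan–Boltzmann law, L ∝ R²T⁴, so
L_N/L_Q = (R_N/R_Q)² (T_N/T_Q)⁴ = (0.500)² × (0.710)⁴ = 0.2500 × 0.2541 = 0.06353.

0.064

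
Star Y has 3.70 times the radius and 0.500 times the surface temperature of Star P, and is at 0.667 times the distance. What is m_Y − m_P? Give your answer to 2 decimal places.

L_Y/L_P = (3.70)²(0.500)⁴ = 0.8556.
F_Y/F_P = (L_Y/L_P)/(d_Y/d_P)² = 0.8556/0.4449 = 1.923.
m_Y − m_P = −2.5 log₁₀(1.923) = -0.71.

-0.71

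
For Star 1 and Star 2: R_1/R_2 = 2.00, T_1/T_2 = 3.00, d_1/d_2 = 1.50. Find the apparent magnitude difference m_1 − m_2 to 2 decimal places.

-5.40

L_1/L_2 = (2.00)²(3.00)⁴ = 324.0.
F_1/F_2 = (L_1/L_2)/(d_1/d_2)² = 324.0/2.250 = 144.0.
m_1 − m_2 = −2.5 log₁₀(144.0) = -5.40.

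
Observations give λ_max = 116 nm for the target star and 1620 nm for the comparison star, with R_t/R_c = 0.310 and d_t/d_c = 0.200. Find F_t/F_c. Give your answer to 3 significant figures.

9.14×10^4

Wien's law: T_t/T_c = λ_c/λ_t = 1620/116 = 13.97.
L_t/L_c = (R_t/R_c)²(T_t/T_c)⁴ = (0.310)²(13.97)⁴ = 3656.
F_t/F_c = (L_t/L_c)/(d_t/d_c)² = 3656/(0.200)² = 9.139×10^4.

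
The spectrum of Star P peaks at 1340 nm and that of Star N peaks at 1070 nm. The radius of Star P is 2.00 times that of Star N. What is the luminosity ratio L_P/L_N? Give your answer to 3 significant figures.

Wien's law gives T ∝ 1/λ_max, so T_P/T_N = λ_N/λ_P = 1070/1340 = 0.7985.
Then L ∝ R²T⁴ gives L_P/L_N = (2.00)² × (0.7985)⁴ = 4.000 × 0.4066 = 1.626.

1.63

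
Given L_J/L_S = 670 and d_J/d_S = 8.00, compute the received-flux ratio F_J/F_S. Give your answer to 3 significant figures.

10.5

F = L/(4πd²), so F_J/F_S = (L_J/L_S) / (d_J/d_S)²
= 670 / (8.00)² = 670 / 64.00 = 10.47.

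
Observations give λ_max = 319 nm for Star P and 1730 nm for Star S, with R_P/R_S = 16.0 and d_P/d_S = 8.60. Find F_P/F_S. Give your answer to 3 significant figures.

Wien's law: T_P/T_S = λ_S/λ_P = 1730/319 = 5.423.
L_P/L_S = (R_P/R_S)²(T_P/T_S)⁴ = (16.0)²(5.423)⁴ = 2.214×10^5.
F_P/F_S = (L_P/L_S)/(d_P/d_S)² = 2.214×10^5/(8.60)² = 2994.

2.99×10^3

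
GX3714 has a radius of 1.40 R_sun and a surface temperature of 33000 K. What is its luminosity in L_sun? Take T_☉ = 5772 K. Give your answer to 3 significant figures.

L/L_☉ = (R/R_☉)² (T/T_☉)⁴ = (1.40)² × (33000/5772)⁴
       = 1.960 × (5.717)⁴ = 1.960 × 1068 = 2094.

2.09×10^3 L_sun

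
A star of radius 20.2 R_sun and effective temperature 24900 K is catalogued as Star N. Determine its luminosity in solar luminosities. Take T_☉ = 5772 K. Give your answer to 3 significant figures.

L/L_☉ = (R/R_☉)² (T/T_☉)⁴ = (20.2)² × (24900/5772)⁴
       = 408.0 × (4.314)⁴ = 408.0 × 346.3 = 1.413×10^5.

1.41×10^5 solar luminosities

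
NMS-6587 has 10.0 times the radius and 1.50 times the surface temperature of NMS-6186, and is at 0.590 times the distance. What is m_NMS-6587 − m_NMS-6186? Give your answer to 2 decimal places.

L_NMS-6587/L_NMS-6186 = (10.0)²(1.50)⁴ = 506.2.
F_NMS-6587/F_NMS-6186 = (L_NMS-6587/L_NMS-6186)/(d_NMS-6587/d_NMS-6186)² = 506.2/0.3481 = 1454.
m_NMS-6587 − m_NMS-6186 = −2.5 log₁₀(1454) = -7.91.

-7.91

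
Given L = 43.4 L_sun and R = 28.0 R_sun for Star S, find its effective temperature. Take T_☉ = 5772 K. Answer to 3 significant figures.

2.80×10^3 K

T/T_☉ = (L/L_☉)^(1/4) / (R/R_☉)^(1/2)
T = 5772 × (43.4)^(1/4) / √(28.0) = 5772 × 2.567 / 5.292 = 2800 K.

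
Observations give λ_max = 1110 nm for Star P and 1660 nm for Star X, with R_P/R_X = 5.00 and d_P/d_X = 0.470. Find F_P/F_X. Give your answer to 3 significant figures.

566

Wien's law: T_P/T_X = λ_X/λ_P = 1660/1110 = 1.495.
L_P/L_X = (R_P/R_X)²(T_P/T_X)⁴ = (5.00)²(1.495)⁴ = 125.0.
F_P/F_X = (L_P/L_X)/(d_P/d_X)² = 125.0/(0.470)² = 566.1.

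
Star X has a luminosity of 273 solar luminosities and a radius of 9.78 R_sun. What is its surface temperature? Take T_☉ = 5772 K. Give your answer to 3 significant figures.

T/T_☉ = (L/L_☉)^(1/4) / (R/R_☉)^(1/2)
T = 5772 × (273)^(1/4) / √(9.78) = 5772 × 4.065 / 3.127 = 7502 K.

7.50×10^3 K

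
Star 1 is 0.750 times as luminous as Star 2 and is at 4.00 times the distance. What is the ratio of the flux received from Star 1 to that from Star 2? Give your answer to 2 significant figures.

F = L/(4πd²), so F_1/F_2 = (L_1/L_2) / (d_1/d_2)²
= 0.750 / (4.00)² = 0.750 / 16.00 = 0.04688.

0.047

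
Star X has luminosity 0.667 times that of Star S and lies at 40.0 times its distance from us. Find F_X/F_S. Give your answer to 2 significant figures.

4.2×10^-4

F = L/(4πd²), so F_X/F_S = (L_X/L_S) / (d_X/d_S)²
= 0.667 / (40.0)² = 0.667 / 1600 = 4.169×10^-4.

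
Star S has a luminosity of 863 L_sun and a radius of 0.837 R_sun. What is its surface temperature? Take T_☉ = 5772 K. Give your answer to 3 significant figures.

T/T_☉ = (L/L_☉)^(1/4) / (R/R_☉)^(1/2)
T = 5772 × (863)^(1/4) / √(0.837) = 5772 × 5.420 / 0.9149 = 3.420×10^4 K.

3.42×10^4 K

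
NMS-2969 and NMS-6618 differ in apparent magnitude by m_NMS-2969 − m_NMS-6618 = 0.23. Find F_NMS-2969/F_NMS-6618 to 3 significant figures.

F_NMS-2969/F_NMS-6618 = 10^(−(m_NMS-2969 − m_NMS-6618)/2.5) = 10^(-0.23/2.5) = 10^-0.092 = 0.8091.

0.809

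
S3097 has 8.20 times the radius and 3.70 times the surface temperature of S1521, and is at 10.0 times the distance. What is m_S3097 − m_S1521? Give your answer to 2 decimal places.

L_S3097/L_S1521 = (8.20)²(3.70)⁴ = 1.260×10^4.
F_S3097/F_S1521 = (L_S3097/L_S1521)/(d_S3097/d_S1521)² = 1.260×10^4/100.0 = 126.0.
m_S3097 − m_S1521 = −2.5 log₁₀(126.0) = -5.25.

-5.25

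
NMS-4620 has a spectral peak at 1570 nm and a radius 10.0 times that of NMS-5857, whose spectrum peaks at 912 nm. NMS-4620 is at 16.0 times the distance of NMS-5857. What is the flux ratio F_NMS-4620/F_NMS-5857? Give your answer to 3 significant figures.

0.0445

Wien's law: T_NMS-4620/T_NMS-5857 = λ_NMS-5857/λ_NMS-4620 = 912/1570 = 0.5809.
L_NMS-4620/L_NMS-5857 = (R_NMS-4620/R_NMS-5857)²(T_NMS-4620/T_NMS-5857)⁴ = (10.0)²(0.5809)⁴ = 11.39.
F_NMS-4620/F_NMS-5857 = (L_NMS-4620/L_NMS-5857)/(d_NMS-4620/d_NMS-5857)² = 11.39/(16.0)² = 0.04448.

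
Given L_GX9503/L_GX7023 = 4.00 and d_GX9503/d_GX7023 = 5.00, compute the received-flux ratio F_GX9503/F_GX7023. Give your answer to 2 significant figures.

0.16

F = L/(4πd²), so F_GX9503/F_GX7023 = (L_GX9503/L_GX7023) / (d_GX9503/d_GX7023)²
= 4.00 / (5.00)² = 4.00 / 25.00 = 0.1600.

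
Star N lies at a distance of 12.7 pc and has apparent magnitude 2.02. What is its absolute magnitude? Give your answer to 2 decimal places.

1.50

M = m − 5 log₁₀(d/10 pc) = 2.02 − 5 log₁₀(12.7/10)
  = 2.02 − 5 × 0.104 = 2.02 − 0.52 = 1.50.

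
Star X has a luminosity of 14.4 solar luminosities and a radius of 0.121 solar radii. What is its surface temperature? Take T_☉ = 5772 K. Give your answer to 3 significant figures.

3.23×10^4 K

T/T_☉ = (L/L_☉)^(1/4) / (R/R_☉)^(1/2)
T = 5772 × (14.4)^(1/4) / √(0.121) = 5772 × 1.948 / 0.3479 = 3.232×10^4 K.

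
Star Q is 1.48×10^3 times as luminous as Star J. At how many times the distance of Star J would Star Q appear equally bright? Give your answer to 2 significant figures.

38

Equal flux requires L_Q/d_Q² = L_J/d_J², so d_Q/d_J = √(L_Q/L_J)
= √(1.48×10^3) = 38.47.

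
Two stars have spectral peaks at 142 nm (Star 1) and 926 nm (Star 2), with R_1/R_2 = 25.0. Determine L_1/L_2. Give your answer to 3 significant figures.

Wien's law gives T ∝ 1/λ_max, so T_1/T_2 = λ_2/λ_1 = 926/142 = 6.521.
Then L ∝ R²T⁴ gives L_1/L_2 = (25.0)² × (6.521)⁴ = 625.0 × 1808 = 1.130×10^6.

1.13×10^6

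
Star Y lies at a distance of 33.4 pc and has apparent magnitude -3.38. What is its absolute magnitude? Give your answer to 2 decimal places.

M = m − 5 log₁₀(d/10 pc) = -3.38 − 5 log₁₀(33.4/10)
  = -3.38 − 5 × 0.524 = -3.38 − 2.62 = -6.00.

-6.00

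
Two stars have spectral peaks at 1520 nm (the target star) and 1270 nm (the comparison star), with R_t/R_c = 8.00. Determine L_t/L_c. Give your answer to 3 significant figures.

Wien's law gives T ∝ 1/λ_max, so T_t/T_c = λ_c/λ_t = 1270/1520 = 0.8355.
Then L ∝ R²T⁴ gives L_t/L_c = (8.00)² × (0.8355)⁴ = 64.00 × 0.4873 = 31.19.

31.2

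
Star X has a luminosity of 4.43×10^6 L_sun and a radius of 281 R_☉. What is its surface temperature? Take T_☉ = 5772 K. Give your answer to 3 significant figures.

T/T_☉ = (L/L_☉)^(1/4) / (R/R_☉)^(1/2)
T = 5772 × (4.43×10^6)^(1/4) / √(281) = 5772 × 45.88 / 16.76 = 1.580×10^4 K.

1.58×10^4 K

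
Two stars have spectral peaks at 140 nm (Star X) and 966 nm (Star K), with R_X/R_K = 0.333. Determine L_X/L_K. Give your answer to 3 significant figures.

Wien's law gives T ∝ 1/λ_max, so T_X/T_K = λ_K/λ_X = 966/140 = 6.900.
Then L ∝ R²T⁴ gives L_X/L_K = (0.333)² × (6.900)⁴ = 0.1109 × 2267 = 251.4.

251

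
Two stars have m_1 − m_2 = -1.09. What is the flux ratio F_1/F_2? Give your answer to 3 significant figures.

2.73

F_1/F_2 = 10^(−(m_1 − m_2)/2.5) = 10^(1.09/2.5) = 10^0.436 = 2.729.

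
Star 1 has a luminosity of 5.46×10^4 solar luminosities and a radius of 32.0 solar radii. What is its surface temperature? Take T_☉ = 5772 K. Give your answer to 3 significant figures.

1.56×10^4 K

T/T_☉ = (L/L_☉)^(1/4) / (R/R_☉)^(1/2)
T = 5772 × (5.46×10^4)^(1/4) / √(32.0) = 5772 × 15.29 / 5.657 = 1.560×10^4 K.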